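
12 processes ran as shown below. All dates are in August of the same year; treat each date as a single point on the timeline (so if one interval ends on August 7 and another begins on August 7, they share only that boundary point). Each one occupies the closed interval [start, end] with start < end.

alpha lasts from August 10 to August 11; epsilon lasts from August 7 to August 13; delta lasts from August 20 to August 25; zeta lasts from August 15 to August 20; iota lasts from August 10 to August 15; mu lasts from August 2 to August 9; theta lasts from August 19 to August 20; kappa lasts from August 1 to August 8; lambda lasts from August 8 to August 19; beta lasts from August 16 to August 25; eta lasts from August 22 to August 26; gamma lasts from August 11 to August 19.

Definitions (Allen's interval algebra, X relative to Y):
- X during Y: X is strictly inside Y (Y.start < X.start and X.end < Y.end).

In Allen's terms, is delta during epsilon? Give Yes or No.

No

delta = [August 20, August 25], epsilon = [August 7, August 13].
Actual relation of delta to epsilon: after.
Asked whether 'during' holds → No.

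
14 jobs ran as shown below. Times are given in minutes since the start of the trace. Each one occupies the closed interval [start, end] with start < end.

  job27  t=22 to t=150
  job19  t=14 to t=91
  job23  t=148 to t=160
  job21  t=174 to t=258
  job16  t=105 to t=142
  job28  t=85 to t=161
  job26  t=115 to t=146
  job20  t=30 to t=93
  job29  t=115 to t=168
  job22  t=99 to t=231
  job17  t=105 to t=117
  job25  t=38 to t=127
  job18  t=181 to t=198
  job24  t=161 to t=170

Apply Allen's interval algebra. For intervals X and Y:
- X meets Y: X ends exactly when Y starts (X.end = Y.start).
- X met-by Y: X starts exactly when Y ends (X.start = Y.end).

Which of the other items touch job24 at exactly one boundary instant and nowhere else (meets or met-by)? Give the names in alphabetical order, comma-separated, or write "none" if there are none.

job28

Target job24 = [t=161, t=170].
job16 [t=105, t=142] → before → no.
job17 [t=105, t=117] → before → no.
job18 [t=181, t=198] → after → no.
job19 [t=14, t=91] → before → no.
job20 [t=30, t=93] → before → no.
job21 [t=174, t=258] → after → no.
job22 [t=99, t=231] → contains → no.
job23 [t=148, t=160] → before → no.
job25 [t=38, t=127] → before → no.
job26 [t=115, t=146] → before → no.
job27 [t=22, t=150] → before → no.
job28 [t=85, t=161] → meets → yes.
job29 [t=115, t=168] → overlaps → no.
Result: job28.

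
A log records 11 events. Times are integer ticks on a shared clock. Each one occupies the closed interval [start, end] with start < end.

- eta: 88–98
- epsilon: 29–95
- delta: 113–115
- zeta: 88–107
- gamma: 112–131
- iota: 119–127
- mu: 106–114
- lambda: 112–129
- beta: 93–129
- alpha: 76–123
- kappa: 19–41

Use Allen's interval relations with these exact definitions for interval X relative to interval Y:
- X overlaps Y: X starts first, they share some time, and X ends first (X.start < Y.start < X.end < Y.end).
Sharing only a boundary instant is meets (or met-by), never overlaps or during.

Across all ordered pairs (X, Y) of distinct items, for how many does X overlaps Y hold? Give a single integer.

16

Checking all 110 ordered pairs for relation 'overlaps'; matching pairs in alphabetical order:
(alpha, beta): alpha overlaps beta ✓
(alpha, gamma): alpha overlaps gamma ✓
(alpha, iota): alpha overlaps iota ✓
(alpha, lambda): alpha overlaps lambda ✓
(beta, gamma): beta overlaps gamma ✓
(epsilon, alpha): epsilon overlaps alpha ✓
(epsilon, beta): epsilon overlaps beta ✓
(epsilon, eta): epsilon overlaps eta ✓
(epsilon, zeta): epsilon overlaps zeta ✓
(eta, beta): eta overlaps beta ✓
(kappa, epsilon): kappa overlaps epsilon ✓
(mu, delta): mu overlaps delta ✓
(mu, gamma): mu overlaps gamma ✓
(mu, lambda): mu overlaps lambda ✓
(zeta, beta): zeta overlaps beta ✓
(zeta, mu): zeta overlaps mu ✓
Count: 16.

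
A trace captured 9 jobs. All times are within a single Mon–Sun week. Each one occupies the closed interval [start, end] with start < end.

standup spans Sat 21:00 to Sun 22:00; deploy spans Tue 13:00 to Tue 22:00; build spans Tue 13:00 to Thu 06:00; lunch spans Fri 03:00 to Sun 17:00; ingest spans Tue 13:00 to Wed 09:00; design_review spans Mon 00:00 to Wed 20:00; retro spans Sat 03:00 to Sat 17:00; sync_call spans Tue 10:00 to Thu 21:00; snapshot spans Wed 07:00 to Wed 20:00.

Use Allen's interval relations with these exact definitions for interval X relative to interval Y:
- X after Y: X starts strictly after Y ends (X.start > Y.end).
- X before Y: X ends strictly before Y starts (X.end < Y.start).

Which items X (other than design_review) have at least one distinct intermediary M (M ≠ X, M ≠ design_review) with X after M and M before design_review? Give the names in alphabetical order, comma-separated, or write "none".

Target design_review = [Mon 00:00, Wed 20:00].
Intermediaries M with M before design_review: none.
Union: none.

none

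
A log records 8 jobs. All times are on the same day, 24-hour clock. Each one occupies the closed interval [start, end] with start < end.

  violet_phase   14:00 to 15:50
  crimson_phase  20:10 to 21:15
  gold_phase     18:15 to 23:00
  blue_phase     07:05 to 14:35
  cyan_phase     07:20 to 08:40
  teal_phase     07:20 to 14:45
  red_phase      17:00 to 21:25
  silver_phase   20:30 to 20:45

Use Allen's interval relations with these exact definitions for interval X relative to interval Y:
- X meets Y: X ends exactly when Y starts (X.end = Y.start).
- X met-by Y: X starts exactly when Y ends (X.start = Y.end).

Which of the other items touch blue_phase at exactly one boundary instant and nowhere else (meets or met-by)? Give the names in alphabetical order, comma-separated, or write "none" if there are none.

none

Target blue_phase = [07:05, 14:35].
crimson_phase [20:10, 21:15] → after → no.
cyan_phase [07:20, 08:40] → during → no.
gold_phase [18:15, 23:00] → after → no.
red_phase [17:00, 21:25] → after → no.
silver_phase [20:30, 20:45] → after → no.
teal_phase [07:20, 14:45] → overlapped-by → no.
violet_phase [14:00, 15:50] → overlapped-by → no.
Result: none.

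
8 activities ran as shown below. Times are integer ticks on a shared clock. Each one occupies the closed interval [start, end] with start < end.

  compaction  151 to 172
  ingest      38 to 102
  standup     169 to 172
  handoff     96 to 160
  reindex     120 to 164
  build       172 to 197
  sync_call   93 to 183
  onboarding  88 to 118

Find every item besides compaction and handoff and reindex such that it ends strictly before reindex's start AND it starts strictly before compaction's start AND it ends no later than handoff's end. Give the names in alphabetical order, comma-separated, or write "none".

Conditions: its end is strictly before reindex's start (X.end < 120) AND its start is strictly before compaction's start (X.start < 151) AND its end is no later than handoff's end (X.end <= 160).
build: end 197 < 120? ✗; start 172 < 151? ✗; end 197 <= 160? ✗ → no.
ingest: end 102 < 120? ✓; start 38 < 151? ✓; end 102 <= 160? ✓ → yes.
onboarding: end 118 < 120? ✓; start 88 < 151? ✓; end 118 <= 160? ✓ → yes.
standup: end 172 < 120? ✗; start 169 < 151? ✗; end 172 <= 160? ✗ → no.
sync_call: end 183 < 120? ✗; start 93 < 151? ✓; end 183 <= 160? ✗ → no.
Result: ingest, onboarding.

ingest, onboarding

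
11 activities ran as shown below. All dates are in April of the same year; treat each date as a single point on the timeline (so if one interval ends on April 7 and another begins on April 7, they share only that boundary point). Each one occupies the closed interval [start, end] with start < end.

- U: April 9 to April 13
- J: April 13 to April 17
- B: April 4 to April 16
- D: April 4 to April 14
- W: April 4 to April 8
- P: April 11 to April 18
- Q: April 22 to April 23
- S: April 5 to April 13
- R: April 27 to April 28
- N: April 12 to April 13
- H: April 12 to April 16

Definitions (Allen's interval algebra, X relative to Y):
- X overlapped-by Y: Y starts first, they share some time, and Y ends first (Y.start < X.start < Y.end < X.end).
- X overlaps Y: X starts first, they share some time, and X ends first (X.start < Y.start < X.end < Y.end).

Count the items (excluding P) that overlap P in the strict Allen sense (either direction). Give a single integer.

4

Target P = [April 11, April 18].
B [April 4, April 16] → overlaps → counts.
D [April 4, April 14] → overlaps → counts.
H [April 12, April 16] → during → no.
J [April 13, April 17] → during → no.
N [April 12, April 13] → during → no.
Q [April 22, April 23] → after → no.
R [April 27, April 28] → after → no.
S [April 5, April 13] → overlaps → counts.
U [April 9, April 13] → overlaps → counts.
W [April 4, April 8] → before → no.
Total: 4.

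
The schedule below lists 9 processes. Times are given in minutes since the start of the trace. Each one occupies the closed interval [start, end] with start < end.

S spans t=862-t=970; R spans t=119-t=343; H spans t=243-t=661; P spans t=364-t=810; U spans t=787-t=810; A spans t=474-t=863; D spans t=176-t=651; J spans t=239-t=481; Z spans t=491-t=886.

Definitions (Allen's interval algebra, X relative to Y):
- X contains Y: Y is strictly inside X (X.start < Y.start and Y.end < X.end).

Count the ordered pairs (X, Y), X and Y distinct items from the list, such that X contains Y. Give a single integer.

3

Checking all 72 ordered pairs for relation 'contains'; matching pairs in alphabetical order:
(A, U): A contains U ✓
(D, J): D contains J ✓
(Z, U): Z contains U ✓
Count: 3.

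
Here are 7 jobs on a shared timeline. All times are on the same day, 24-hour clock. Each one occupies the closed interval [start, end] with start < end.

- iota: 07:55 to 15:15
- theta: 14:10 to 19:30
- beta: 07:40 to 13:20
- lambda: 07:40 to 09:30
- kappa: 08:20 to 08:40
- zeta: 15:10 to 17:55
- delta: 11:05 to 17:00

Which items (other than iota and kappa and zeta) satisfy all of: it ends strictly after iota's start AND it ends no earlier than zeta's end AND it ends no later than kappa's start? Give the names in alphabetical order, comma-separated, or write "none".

none

Conditions: its end is strictly after iota's start (X.end > 07:55) AND its end is no earlier than zeta's end (X.end >= 17:55) AND its end is no later than kappa's start (X.end <= 08:20).
beta: end 13:20 > 07:55? ✓; end 13:20 >= 17:55? ✗; end 13:20 <= 08:20? ✗ → no.
delta: end 17:00 > 07:55? ✓; end 17:00 >= 17:55? ✗; end 17:00 <= 08:20? ✗ → no.
lambda: end 09:30 > 07:55? ✓; end 09:30 >= 17:55? ✗; end 09:30 <= 08:20? ✗ → no.
theta: end 19:30 > 07:55? ✓; end 19:30 >= 17:55? ✓; end 19:30 <= 08:20? ✗ → no.
Result: none.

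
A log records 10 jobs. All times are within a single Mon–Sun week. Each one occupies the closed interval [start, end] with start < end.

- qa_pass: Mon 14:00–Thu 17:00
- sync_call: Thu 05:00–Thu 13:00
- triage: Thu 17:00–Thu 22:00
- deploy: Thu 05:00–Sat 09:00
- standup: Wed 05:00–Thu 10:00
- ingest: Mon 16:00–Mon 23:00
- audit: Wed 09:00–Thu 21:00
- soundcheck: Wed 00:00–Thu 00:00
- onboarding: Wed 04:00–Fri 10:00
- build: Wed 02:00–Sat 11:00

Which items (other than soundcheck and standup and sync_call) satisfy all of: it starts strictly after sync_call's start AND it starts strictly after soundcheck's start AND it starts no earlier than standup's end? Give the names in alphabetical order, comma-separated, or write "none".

triage

Conditions: its start is strictly after sync_call's start (X.start > Thu 05:00) AND its start is strictly after soundcheck's start (X.start > Wed 00:00) AND its start is no earlier than standup's end (X.start >= Thu 10:00).
audit: start Wed 09:00 > Thu 05:00? ✗; start Wed 09:00 > Wed 00:00? ✓; start Wed 09:00 >= Thu 10:00? ✗ → no.
build: start Wed 02:00 > Thu 05:00? ✗; start Wed 02:00 > Wed 00:00? ✓; start Wed 02:00 >= Thu 10:00? ✗ → no.
deploy: start Thu 05:00 > Thu 05:00? ✗; start Thu 05:00 > Wed 00:00? ✓; start Thu 05:00 >= Thu 10:00? ✗ → no.
ingest: start Mon 16:00 > Thu 05:00? ✗; start Mon 16:00 > Wed 00:00? ✗; start Mon 16:00 >= Thu 10:00? ✗ → no.
onboarding: start Wed 04:00 > Thu 05:00? ✗; start Wed 04:00 > Wed 00:00? ✓; start Wed 04:00 >= Thu 10:00? ✗ → no.
qa_pass: start Mon 14:00 > Thu 05:00? ✗; start Mon 14:00 > Wed 00:00? ✗; start Mon 14:00 >= Thu 10:00? ✗ → no.
triage: start Thu 17:00 > Thu 05:00? ✓; start Thu 17:00 > Wed 00:00? ✓; start Thu 17:00 >= Thu 10:00? ✓ → yes.
Result: triage.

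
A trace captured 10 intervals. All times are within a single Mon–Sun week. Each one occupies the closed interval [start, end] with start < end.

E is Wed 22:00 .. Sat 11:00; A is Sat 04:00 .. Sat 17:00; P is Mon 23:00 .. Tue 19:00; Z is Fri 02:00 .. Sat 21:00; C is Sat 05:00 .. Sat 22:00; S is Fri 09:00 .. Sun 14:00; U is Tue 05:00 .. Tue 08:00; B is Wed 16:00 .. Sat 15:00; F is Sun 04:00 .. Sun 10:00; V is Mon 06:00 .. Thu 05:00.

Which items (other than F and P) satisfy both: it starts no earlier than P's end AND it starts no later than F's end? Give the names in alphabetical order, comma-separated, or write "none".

A, B, C, E, S, Z

Conditions: its start is no earlier than P's end (X.start >= Tue 19:00) AND its start is no later than F's end (X.start <= Sun 10:00).
A: start Sat 04:00 >= Tue 19:00? ✓; start Sat 04:00 <= Sun 10:00? ✓ → yes.
B: start Wed 16:00 >= Tue 19:00? ✓; start Wed 16:00 <= Sun 10:00? ✓ → yes.
C: start Sat 05:00 >= Tue 19:00? ✓; start Sat 05:00 <= Sun 10:00? ✓ → yes.
E: start Wed 22:00 >= Tue 19:00? ✓; start Wed 22:00 <= Sun 10:00? ✓ → yes.
S: start Fri 09:00 >= Tue 19:00? ✓; start Fri 09:00 <= Sun 10:00? ✓ → yes.
U: start Tue 05:00 >= Tue 19:00? ✗; start Tue 05:00 <= Sun 10:00? ✓ → no.
V: start Mon 06:00 >= Tue 19:00? ✗; start Mon 06:00 <= Sun 10:00? ✓ → no.
Z: start Fri 02:00 >= Tue 19:00? ✓; start Fri 02:00 <= Sun 10:00? ✓ → yes.
Result: A, B, C, E, S, Z.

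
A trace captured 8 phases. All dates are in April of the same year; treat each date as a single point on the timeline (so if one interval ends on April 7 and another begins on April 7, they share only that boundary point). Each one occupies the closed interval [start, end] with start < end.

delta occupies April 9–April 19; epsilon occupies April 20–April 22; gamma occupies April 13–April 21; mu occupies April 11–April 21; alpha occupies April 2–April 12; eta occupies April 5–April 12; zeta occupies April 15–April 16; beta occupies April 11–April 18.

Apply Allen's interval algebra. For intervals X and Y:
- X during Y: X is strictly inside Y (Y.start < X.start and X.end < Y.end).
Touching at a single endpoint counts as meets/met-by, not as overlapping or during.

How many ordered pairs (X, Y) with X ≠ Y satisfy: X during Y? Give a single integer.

Checking all 56 ordered pairs for relation 'during'; matching pairs in alphabetical order:
(beta, delta): beta during delta ✓
(zeta, beta): zeta during beta ✓
(zeta, delta): zeta during delta ✓
(zeta, gamma): zeta during gamma ✓
(zeta, mu): zeta during mu ✓
Count: 5.

5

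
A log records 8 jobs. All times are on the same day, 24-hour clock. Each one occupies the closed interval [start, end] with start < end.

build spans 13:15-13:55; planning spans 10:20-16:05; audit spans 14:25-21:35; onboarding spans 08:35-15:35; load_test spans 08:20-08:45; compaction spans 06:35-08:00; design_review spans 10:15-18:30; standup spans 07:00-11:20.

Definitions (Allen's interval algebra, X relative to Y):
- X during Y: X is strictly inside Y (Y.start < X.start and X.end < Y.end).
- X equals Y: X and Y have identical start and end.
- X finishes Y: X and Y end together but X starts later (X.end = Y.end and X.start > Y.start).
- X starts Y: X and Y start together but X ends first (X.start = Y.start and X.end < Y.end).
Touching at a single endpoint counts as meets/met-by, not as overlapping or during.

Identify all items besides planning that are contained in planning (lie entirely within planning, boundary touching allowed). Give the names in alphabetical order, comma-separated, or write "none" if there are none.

Target planning = [10:20, 16:05].
audit [14:25, 21:35] → overlapped-by → no.
build [13:15, 13:55] → during → yes.
compaction [06:35, 08:00] → before → no.
design_review [10:15, 18:30] → contains → no.
load_test [08:20, 08:45] → before → no.
onboarding [08:35, 15:35] → overlaps → no.
standup [07:00, 11:20] → overlaps → no.
Result: build.

build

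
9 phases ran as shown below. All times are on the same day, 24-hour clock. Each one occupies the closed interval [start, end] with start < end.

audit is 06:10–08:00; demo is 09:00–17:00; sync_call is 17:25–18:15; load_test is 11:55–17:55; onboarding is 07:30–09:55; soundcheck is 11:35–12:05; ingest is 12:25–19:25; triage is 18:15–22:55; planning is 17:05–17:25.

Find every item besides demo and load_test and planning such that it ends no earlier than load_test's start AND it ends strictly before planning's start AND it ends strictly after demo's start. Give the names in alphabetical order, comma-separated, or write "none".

soundcheck

Conditions: its end is no earlier than load_test's start (X.end >= 11:55) AND its end is strictly before planning's start (X.end < 17:05) AND its end is strictly after demo's start (X.end > 09:00).
audit: end 08:00 >= 11:55? ✗; end 08:00 < 17:05? ✓; end 08:00 > 09:00? ✗ → no.
ingest: end 19:25 >= 11:55? ✓; end 19:25 < 17:05? ✗; end 19:25 > 09:00? ✓ → no.
onboarding: end 09:55 >= 11:55? ✗; end 09:55 < 17:05? ✓; end 09:55 > 09:00? ✓ → no.
soundcheck: end 12:05 >= 11:55? ✓; end 12:05 < 17:05? ✓; end 12:05 > 09:00? ✓ → yes.
sync_call: end 18:15 >= 11:55? ✓; end 18:15 < 17:05? ✗; end 18:15 > 09:00? ✓ → no.
triage: end 22:55 >= 11:55? ✓; end 22:55 < 17:05? ✗; end 22:55 > 09:00? ✓ → no.
Result: soundcheck.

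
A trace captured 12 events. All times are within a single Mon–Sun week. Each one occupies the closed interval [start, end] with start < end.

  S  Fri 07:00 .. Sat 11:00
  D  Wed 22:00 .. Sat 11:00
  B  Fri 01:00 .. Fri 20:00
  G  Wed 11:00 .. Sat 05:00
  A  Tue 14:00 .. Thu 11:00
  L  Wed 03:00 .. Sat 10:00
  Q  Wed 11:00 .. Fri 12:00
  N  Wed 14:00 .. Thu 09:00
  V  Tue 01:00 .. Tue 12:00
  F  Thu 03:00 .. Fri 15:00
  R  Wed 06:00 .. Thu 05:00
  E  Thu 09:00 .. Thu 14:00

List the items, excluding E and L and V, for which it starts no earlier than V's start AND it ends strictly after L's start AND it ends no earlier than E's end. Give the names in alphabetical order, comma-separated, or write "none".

B, D, F, G, Q, S

Conditions: its start is no earlier than V's start (X.start >= Tue 01:00) AND its end is strictly after L's start (X.end > Wed 03:00) AND its end is no earlier than E's end (X.end >= Thu 14:00).
A: start Tue 14:00 >= Tue 01:00? ✓; end Thu 11:00 > Wed 03:00? ✓; end Thu 11:00 >= Thu 14:00? ✗ → no.
B: start Fri 01:00 >= Tue 01:00? ✓; end Fri 20:00 > Wed 03:00? ✓; end Fri 20:00 >= Thu 14:00? ✓ → yes.
D: start Wed 22:00 >= Tue 01:00? ✓; end Sat 11:00 > Wed 03:00? ✓; end Sat 11:00 >= Thu 14:00? ✓ → yes.
F: start Thu 03:00 >= Tue 01:00? ✓; end Fri 15:00 > Wed 03:00? ✓; end Fri 15:00 >= Thu 14:00? ✓ → yes.
G: start Wed 11:00 >= Tue 01:00? ✓; end Sat 05:00 > Wed 03:00? ✓; end Sat 05:00 >= Thu 14:00? ✓ → yes.
N: start Wed 14:00 >= Tue 01:00? ✓; end Thu 09:00 > Wed 03:00? ✓; end Thu 09:00 >= Thu 14:00? ✗ → no.
Q: start Wed 11:00 >= Tue 01:00? ✓; end Fri 12:00 > Wed 03:00? ✓; end Fri 12:00 >= Thu 14:00? ✓ → yes.
R: start Wed 06:00 >= Tue 01:00? ✓; end Thu 05:00 > Wed 03:00? ✓; end Thu 05:00 >= Thu 14:00? ✗ → no.
S: start Fri 07:00 >= Tue 01:00? ✓; end Sat 11:00 > Wed 03:00? ✓; end Sat 11:00 >= Thu 14:00? ✓ → yes.
Result: B, D, F, G, Q, S.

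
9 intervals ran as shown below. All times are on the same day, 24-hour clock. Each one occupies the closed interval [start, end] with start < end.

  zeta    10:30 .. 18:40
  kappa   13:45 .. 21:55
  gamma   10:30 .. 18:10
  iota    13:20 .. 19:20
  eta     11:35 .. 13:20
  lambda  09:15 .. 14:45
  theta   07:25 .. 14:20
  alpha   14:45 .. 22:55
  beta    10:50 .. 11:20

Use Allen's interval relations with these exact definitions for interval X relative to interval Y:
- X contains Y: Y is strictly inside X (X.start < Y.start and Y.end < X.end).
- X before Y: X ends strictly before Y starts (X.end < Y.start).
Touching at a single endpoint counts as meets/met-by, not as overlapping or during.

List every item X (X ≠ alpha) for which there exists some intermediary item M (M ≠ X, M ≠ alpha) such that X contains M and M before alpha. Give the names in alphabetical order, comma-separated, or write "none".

gamma, lambda, theta, zeta

Target alpha = [14:45, 22:55].
Intermediaries M with M before alpha: beta, eta, theta.
Via beta — items with X contains beta: gamma, lambda, theta, zeta.
Via eta — items with X contains eta: gamma, lambda, theta, zeta.
Via theta — items with X contains theta: none.
Union: gamma, lambda, theta, zeta.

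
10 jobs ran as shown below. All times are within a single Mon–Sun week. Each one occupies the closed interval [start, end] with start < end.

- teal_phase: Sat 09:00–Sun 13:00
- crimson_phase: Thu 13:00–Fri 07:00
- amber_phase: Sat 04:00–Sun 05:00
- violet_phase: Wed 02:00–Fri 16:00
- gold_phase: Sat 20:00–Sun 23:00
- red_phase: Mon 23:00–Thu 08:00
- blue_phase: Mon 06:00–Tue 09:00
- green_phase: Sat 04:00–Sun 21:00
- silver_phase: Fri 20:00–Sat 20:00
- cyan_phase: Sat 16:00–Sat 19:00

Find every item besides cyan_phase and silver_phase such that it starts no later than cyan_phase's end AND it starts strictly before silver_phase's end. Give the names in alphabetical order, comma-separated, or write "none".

amber_phase, blue_phase, crimson_phase, green_phase, red_phase, teal_phase, violet_phase

Conditions: its start is no later than cyan_phase's end (X.start <= Sat 19:00) AND its start is strictly before silver_phase's end (X.start < Sat 20:00).
amber_phase: start Sat 04:00 <= Sat 19:00? ✓; start Sat 04:00 < Sat 20:00? ✓ → yes.
blue_phase: start Mon 06:00 <= Sat 19:00? ✓; start Mon 06:00 < Sat 20:00? ✓ → yes.
crimson_phase: start Thu 13:00 <= Sat 19:00? ✓; start Thu 13:00 < Sat 20:00? ✓ → yes.
gold_phase: start Sat 20:00 <= Sat 19:00? ✗; start Sat 20:00 < Sat 20:00? ✗ → no.
green_phase: start Sat 04:00 <= Sat 19:00? ✓; start Sat 04:00 < Sat 20:00? ✓ → yes.
red_phase: start Mon 23:00 <= Sat 19:00? ✓; start Mon 23:00 < Sat 20:00? ✓ → yes.
teal_phase: start Sat 09:00 <= Sat 19:00? ✓; start Sat 09:00 < Sat 20:00? ✓ → yes.
violet_phase: start Wed 02:00 <= Sat 19:00? ✓; start Wed 02:00 < Sat 20:00? ✓ → yes.
Result: amber_phase, blue_phase, crimson_phase, green_phase, red_phase, teal_phase, violet_phase.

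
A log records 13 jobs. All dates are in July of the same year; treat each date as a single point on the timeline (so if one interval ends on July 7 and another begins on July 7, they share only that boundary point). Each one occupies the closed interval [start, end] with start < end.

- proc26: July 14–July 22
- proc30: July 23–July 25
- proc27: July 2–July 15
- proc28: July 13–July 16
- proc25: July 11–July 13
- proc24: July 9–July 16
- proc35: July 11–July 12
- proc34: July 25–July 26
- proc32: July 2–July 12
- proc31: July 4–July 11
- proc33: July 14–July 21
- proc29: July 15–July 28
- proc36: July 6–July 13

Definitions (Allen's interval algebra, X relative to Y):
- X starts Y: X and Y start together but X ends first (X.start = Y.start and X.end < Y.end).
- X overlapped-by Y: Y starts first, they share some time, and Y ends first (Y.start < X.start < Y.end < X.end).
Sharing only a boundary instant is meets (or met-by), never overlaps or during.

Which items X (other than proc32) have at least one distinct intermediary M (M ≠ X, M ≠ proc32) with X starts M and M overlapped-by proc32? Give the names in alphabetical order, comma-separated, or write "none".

proc35

Target proc32 = [July 2, July 12].
Intermediaries M with M overlapped-by proc32: proc24, proc25, proc36.
Via proc24 — items with X starts proc24: none.
Via proc25 — items with X starts proc25: proc35.
Via proc36 — items with X starts proc36: none.
Union: proc35.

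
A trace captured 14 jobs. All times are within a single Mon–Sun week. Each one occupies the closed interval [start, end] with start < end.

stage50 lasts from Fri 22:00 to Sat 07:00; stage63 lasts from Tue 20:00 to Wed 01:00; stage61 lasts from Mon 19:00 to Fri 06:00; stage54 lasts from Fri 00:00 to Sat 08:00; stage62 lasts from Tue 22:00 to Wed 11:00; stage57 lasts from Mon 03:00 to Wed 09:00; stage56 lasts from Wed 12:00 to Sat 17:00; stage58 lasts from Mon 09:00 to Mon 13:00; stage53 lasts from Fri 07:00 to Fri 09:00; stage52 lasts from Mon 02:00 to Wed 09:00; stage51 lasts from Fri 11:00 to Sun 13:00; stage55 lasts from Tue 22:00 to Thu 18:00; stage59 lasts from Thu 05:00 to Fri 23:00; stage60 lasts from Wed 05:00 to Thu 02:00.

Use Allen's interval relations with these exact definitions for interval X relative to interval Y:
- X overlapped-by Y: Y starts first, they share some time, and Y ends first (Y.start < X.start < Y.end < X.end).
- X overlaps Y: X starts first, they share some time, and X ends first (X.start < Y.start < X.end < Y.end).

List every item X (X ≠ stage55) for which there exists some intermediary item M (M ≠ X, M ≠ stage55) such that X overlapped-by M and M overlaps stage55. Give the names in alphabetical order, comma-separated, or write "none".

Target stage55 = [Tue 22:00, Thu 18:00].
Intermediaries M with M overlaps stage55: stage52, stage57, stage63.
Via stage52 — items with X overlapped-by stage52: stage60, stage61, stage62.
Via stage57 — items with X overlapped-by stage57: stage60, stage61, stage62.
Via stage63 — items with X overlapped-by stage63: stage62.
Union: stage60, stage61, stage62.

stage60, stage61, stage62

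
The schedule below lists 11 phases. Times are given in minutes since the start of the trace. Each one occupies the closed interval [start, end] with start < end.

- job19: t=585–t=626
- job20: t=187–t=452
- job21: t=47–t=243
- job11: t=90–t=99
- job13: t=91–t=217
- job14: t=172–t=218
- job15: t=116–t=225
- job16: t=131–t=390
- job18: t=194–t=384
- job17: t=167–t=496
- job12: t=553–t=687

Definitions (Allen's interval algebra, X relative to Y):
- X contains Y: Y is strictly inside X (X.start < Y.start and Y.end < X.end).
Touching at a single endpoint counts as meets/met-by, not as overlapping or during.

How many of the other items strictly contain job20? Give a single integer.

1

Target job20 = [t=187, t=452].
job11 [t=90, t=99] → before → no.
job12 [t=553, t=687] → after → no.
job13 [t=91, t=217] → overlaps → no.
job14 [t=172, t=218] → overlaps → no.
job15 [t=116, t=225] → overlaps → no.
job16 [t=131, t=390] → overlaps → no.
job17 [t=167, t=496] → contains → counts.
job18 [t=194, t=384] → during → no.
job19 [t=585, t=626] → after → no.
job21 [t=47, t=243] → overlaps → no.
Total: 1.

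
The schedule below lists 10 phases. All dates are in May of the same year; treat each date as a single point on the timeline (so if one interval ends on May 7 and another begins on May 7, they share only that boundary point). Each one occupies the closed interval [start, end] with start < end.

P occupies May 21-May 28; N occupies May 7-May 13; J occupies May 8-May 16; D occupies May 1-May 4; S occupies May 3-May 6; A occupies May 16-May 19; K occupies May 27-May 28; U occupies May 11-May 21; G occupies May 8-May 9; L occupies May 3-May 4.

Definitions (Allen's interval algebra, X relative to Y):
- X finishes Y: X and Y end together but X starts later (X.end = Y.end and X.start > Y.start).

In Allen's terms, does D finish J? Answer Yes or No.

No

D = [May 1, May 4], J = [May 8, May 16].
Actual relation of D to J: before.
Asked whether 'finishes' holds → No.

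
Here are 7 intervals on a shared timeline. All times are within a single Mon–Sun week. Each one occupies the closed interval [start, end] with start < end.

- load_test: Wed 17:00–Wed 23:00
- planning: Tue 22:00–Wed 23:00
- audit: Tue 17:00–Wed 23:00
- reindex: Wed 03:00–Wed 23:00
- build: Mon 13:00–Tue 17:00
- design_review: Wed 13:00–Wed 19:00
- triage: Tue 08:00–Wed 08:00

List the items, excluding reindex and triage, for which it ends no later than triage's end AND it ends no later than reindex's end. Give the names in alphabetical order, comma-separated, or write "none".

build

Conditions: its end is no later than triage's end (X.end <= Wed 08:00) AND its end is no later than reindex's end (X.end <= Wed 23:00).
audit: end Wed 23:00 <= Wed 08:00? ✗; end Wed 23:00 <= Wed 23:00? ✓ → no.
build: end Tue 17:00 <= Wed 08:00? ✓; end Tue 17:00 <= Wed 23:00? ✓ → yes.
design_review: end Wed 19:00 <= Wed 08:00? ✗; end Wed 19:00 <= Wed 23:00? ✓ → no.
load_test: end Wed 23:00 <= Wed 08:00? ✗; end Wed 23:00 <= Wed 23:00? ✓ → no.
planning: end Wed 23:00 <= Wed 08:00? ✗; end Wed 23:00 <= Wed 23:00? ✓ → no.
Result: build.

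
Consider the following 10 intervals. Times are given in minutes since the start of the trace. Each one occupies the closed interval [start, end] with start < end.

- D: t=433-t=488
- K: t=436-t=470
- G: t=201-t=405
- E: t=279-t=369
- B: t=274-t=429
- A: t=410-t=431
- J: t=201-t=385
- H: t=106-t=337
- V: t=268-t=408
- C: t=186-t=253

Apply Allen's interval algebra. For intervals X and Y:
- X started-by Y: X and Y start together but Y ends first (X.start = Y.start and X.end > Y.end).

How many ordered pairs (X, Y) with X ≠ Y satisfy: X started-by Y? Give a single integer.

Checking all 90 ordered pairs for relation 'started-by'; matching pairs in alphabetical order:
(G, J): G started-by J ✓
Count: 1.

1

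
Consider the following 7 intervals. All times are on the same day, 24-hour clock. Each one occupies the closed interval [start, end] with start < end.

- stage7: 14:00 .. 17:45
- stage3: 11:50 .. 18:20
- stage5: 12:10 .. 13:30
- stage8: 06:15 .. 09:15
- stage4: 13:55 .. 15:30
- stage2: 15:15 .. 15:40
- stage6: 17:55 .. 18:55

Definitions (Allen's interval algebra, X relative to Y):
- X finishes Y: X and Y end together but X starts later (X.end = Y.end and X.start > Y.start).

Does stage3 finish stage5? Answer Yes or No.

No

stage3 = [11:50, 18:20], stage5 = [12:10, 13:30].
Actual relation of stage3 to stage5: contains.
Asked whether 'finishes' holds → No.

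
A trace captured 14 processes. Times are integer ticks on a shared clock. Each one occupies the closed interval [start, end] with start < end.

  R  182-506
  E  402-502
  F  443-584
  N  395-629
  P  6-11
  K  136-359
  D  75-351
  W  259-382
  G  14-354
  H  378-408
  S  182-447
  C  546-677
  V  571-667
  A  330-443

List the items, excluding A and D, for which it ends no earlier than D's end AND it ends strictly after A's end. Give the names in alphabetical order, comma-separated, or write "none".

Conditions: its end is no earlier than D's end (X.end >= 351) AND its end is strictly after A's end (X.end > 443).
C: end 677 >= 351? ✓; end 677 > 443? ✓ → yes.
E: end 502 >= 351? ✓; end 502 > 443? ✓ → yes.
F: end 584 >= 351? ✓; end 584 > 443? ✓ → yes.
G: end 354 >= 351? ✓; end 354 > 443? ✗ → no.
H: end 408 >= 351? ✓; end 408 > 443? ✗ → no.
K: end 359 >= 351? ✓; end 359 > 443? ✗ → no.
N: end 629 >= 351? ✓; end 629 > 443? ✓ → yes.
P: end 11 >= 351? ✗; end 11 > 443? ✗ → no.
R: end 506 >= 351? ✓; end 506 > 443? ✓ → yes.
S: end 447 >= 351? ✓; end 447 > 443? ✓ → yes.
V: end 667 >= 351? ✓; end 667 > 443? ✓ → yes.
W: end 382 >= 351? ✓; end 382 > 443? ✗ → no.
Result: C, E, F, N, R, S, V.

C, E, F, N, R, S, V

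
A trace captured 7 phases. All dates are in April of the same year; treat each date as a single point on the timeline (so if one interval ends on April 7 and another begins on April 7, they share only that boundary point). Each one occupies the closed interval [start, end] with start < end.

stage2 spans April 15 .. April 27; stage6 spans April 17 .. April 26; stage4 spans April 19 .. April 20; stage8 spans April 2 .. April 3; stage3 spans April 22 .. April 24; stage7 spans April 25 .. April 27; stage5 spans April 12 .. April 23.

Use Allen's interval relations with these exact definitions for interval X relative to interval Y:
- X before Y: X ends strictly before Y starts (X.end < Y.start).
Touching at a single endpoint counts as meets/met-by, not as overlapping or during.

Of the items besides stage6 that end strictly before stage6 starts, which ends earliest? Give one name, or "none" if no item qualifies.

stage8

Target stage6 = [April 17, April 26].
stage2 [April 15, April 27] → contains → excluded.
stage3 [April 22, April 24] → during → excluded.
stage4 [April 19, April 20] → during → excluded.
stage5 [April 12, April 23] → overlaps → excluded.
stage7 [April 25, April 27] → overlapped-by → excluded.
stage8 [April 2, April 3] → before → candidate.
Among candidates, earliest end is April 3 → stage8.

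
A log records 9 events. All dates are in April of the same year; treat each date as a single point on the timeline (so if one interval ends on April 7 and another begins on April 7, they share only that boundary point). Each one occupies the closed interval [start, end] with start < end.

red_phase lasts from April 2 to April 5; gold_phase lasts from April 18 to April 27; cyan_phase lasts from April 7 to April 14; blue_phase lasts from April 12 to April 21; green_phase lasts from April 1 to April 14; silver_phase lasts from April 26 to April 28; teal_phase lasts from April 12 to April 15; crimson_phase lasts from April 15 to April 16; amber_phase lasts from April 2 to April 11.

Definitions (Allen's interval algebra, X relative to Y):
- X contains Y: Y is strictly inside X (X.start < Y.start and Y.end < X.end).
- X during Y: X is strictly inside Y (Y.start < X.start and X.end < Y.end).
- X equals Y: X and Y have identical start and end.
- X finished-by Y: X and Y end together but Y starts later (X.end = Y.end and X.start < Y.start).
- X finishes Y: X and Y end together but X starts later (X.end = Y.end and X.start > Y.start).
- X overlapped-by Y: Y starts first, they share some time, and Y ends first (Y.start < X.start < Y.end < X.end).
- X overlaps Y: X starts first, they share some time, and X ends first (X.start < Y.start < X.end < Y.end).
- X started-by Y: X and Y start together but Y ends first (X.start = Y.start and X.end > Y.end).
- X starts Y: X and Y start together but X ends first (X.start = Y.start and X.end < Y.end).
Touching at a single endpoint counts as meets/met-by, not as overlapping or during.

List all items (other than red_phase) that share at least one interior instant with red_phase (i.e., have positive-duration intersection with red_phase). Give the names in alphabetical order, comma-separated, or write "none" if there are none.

Target red_phase = [April 2, April 5].
amber_phase [April 2, April 11] → started-by → yes.
blue_phase [April 12, April 21] → after → no.
crimson_phase [April 15, April 16] → after → no.
cyan_phase [April 7, April 14] → after → no.
gold_phase [April 18, April 27] → after → no.
green_phase [April 1, April 14] → contains → yes.
silver_phase [April 26, April 28] → after → no.
teal_phase [April 12, April 15] → after → no.
Result: amber_phase, green_phase.

amber_phase, green_phase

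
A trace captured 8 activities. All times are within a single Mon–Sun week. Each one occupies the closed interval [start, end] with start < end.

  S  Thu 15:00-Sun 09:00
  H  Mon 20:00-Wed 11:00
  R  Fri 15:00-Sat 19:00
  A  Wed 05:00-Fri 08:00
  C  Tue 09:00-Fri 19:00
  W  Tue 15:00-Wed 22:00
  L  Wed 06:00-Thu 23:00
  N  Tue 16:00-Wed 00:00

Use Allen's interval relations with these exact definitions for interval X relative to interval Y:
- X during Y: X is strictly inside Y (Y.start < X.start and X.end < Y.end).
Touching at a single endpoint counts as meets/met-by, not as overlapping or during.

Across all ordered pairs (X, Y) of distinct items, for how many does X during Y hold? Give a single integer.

Checking all 56 ordered pairs for relation 'during'; matching pairs in alphabetical order:
(A, C): A during C ✓
(L, A): L during A ✓
(L, C): L during C ✓
(N, C): N during C ✓
(N, H): N during H ✓
(N, W): N during W ✓
(R, S): R during S ✓
(W, C): W during C ✓
Count: 8.

8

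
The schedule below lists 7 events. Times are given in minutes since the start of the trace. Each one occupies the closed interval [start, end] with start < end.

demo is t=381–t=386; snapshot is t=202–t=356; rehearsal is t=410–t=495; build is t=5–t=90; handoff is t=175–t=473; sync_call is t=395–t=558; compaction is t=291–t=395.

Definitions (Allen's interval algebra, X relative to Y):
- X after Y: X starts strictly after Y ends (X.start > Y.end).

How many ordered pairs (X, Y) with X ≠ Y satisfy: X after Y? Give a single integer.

12

Checking all 42 ordered pairs for relation 'after'; matching pairs in alphabetical order:
(compaction, build): compaction after build ✓
(demo, build): demo after build ✓
(demo, snapshot): demo after snapshot ✓
(handoff, build): handoff after build ✓
(rehearsal, build): rehearsal after build ✓
(rehearsal, compaction): rehearsal after compaction ✓
(rehearsal, demo): rehearsal after demo ✓
(rehearsal, snapshot): rehearsal after snapshot ✓
(snapshot, build): snapshot after build ✓
(sync_call, build): sync_call after build ✓
(sync_call, demo): sync_call after demo ✓
(sync_call, snapshot): sync_call after snapshot ✓
Count: 12.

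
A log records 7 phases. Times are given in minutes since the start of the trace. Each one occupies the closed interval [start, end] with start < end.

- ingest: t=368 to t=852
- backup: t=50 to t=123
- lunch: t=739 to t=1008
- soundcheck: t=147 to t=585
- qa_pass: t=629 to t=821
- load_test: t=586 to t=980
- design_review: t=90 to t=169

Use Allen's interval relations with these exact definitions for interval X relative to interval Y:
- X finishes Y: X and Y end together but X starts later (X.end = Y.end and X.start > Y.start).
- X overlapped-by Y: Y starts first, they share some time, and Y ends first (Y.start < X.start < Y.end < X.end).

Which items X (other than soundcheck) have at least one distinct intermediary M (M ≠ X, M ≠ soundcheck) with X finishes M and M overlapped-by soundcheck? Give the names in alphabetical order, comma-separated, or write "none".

Target soundcheck = [t=147, t=585].
Intermediaries M with M overlapped-by soundcheck: ingest.
Via ingest — items with X finishes ingest: none.
Union: none.

none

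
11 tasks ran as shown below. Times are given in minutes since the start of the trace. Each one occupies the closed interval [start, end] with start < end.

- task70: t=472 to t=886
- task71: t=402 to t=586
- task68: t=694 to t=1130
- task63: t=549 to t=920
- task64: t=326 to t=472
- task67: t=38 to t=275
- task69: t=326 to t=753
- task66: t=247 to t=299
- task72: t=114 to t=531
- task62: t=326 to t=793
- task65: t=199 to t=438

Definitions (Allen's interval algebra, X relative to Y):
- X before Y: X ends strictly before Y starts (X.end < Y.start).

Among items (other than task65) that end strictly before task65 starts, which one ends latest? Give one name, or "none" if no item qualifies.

Target task65 = [t=199, t=438].
task62 [t=326, t=793] → overlapped-by → excluded.
task63 [t=549, t=920] → after → excluded.
task64 [t=326, t=472] → overlapped-by → excluded.
task66 [t=247, t=299] → during → excluded.
task67 [t=38, t=275] → overlaps → excluded.
task68 [t=694, t=1130] → after → excluded.
task69 [t=326, t=753] → overlapped-by → excluded.
task70 [t=472, t=886] → after → excluded.
task71 [t=402, t=586] → overlapped-by → excluded.
task72 [t=114, t=531] → contains → excluded.
No candidates → none.

none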